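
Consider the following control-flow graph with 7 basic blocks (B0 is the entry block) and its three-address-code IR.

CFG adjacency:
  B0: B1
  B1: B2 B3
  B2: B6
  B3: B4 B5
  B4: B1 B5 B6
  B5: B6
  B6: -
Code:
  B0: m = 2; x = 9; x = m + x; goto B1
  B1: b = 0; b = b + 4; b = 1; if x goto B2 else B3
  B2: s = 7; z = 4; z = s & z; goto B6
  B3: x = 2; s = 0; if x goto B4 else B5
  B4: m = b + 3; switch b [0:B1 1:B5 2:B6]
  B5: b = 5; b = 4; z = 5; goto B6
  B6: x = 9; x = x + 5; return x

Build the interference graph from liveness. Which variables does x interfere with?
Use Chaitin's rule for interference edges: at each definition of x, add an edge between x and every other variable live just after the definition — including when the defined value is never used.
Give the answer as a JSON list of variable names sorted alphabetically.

Block summaries:
  B0: def={m,x} ue=∅
  B1: def={b} ue={x}
  B2: def={s,z} ue=∅
  B3: def={s,x} ue=∅
  B4: def={m} ue={b}
  B5: def={b,z} ue=∅
  B6: def={x} ue=∅

Live sets:
  B0 li=∅ lo={x}
  B1 li={x} lo={b}
  B2 li=∅ lo=∅
  B3 li={b} lo={b,x}
  B4 li={b,x} lo={x}
  B5 li=∅ lo=∅
  B6 li=∅ lo=∅

Interference:
  b — {m,s,x}
  m — {b,x}
  s — {b,x,z}
  x — {b,m,s}
  z — {s}

N(x) = ["b", "m", "s"]

Answer: ["b", "m", "s"]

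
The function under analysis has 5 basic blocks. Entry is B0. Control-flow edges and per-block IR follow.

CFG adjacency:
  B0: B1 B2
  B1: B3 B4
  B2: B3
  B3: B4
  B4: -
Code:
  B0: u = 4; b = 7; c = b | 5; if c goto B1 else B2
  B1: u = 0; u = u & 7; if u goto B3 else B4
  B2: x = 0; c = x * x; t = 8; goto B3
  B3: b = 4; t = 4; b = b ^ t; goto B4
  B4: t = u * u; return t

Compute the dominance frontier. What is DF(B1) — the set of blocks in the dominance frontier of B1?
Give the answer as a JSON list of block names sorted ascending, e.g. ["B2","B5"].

idom tree: B1←B0 B2←B0 B3←B0 B4←B0
Dom∩ at merges:
  B3: preds {B1,B2}: {B0,B1} ∩ {B0,B2} = {B0}; idom=B0
  B4: preds {B1,B3}: {B0,B1} ∩ {B0,B3} = {B0}; idom=B0

Frontier:
  join B3 pred B1: B1 stop@B0
  join B3 pred B2: B2 stop@B0
  join B4 pred B1: B1 stop@B0
  join B4 pred B3: B3 stop@B0
  B0 → ∅
  B1 → {B3,B4}
  B2 → {B3}
  B3 → {B4}
  B4 → ∅

DF(B1) = ["B3", "B4"]

Answer: ["B3", "B4"]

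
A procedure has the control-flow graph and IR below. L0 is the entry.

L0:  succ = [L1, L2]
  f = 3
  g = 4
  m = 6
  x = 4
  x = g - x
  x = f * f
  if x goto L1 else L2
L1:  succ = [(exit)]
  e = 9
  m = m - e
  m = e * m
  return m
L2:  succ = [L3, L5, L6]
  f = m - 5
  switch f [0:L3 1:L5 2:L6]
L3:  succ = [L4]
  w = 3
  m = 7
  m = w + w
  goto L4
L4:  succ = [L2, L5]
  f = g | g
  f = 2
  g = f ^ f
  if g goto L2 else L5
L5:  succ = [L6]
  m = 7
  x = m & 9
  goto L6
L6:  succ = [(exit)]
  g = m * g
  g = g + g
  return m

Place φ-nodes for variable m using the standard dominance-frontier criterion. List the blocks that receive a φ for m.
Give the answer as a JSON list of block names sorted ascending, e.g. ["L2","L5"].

Answer: ["L2", "L5", "L6"]

Working:
idom tree: L1←L0 L2←L0 L3←L2 L4←L3 L5←L2 L6←L2
Dom at joins:
  L2: preds {L0,L4}: {L0} ∩ {L0,L2,L3,L4} = {L0}; idom=L0
  L5: preds {L2,L4}: {L0,L2} ∩ {L0,L2,L3,L4} = {L0,L2}; idom=L2
  L6: preds {L2,L5}: {L0,L2} ∩ {L0,L2,L5} = {L0,L2}; idom=L2

DF derivation:
  join L2 pred L0: · stop@L0
  join L2 pred L4: L4→L3→L2 stop@L0
  join L5 pred L2: · stop@L2
  join L5 pred L4: L4→L3 stop@L2
  join L6 pred L2: · stop@L2
  join L6 pred L5: L5 stop@L2
  L0 → ∅
  L1 → ∅
  L2 → {L2}
  L3 → {L2,L5}
  L4 → {L2,L5}
  L5 → {L6}
  L6 → ∅

φ for m: defs {L0,L1,L3,L5}
  DF⁺ = {L2,L5,L6}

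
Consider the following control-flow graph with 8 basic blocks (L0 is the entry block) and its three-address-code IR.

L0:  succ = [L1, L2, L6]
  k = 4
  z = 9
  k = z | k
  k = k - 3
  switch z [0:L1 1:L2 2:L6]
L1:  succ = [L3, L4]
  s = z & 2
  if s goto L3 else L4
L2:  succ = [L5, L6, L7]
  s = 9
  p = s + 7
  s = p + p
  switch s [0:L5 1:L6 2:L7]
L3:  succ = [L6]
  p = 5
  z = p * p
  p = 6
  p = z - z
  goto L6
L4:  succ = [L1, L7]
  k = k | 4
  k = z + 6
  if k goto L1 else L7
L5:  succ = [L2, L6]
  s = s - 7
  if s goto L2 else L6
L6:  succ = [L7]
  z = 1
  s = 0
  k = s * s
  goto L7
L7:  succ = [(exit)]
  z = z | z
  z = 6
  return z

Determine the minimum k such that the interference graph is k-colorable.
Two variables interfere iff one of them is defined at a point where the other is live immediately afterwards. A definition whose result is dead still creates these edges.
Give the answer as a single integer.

def/use:
  L0: def={k,z} ue=∅
  L1: def={s} ue={z}
  L2: def={p,s} ue=∅
  L3: def={p,z} ue=∅
  L4: def={k} ue={k,z}
  L5: def={s} ue={s}
  L6: def={k,s,z} ue=∅
  L7: def={z} ue={z}

Backward fixpoint:
  live L0: ∅→{k,z}
  live L1: {k,z}→{k,z}
  live L2: {z}→{s,z}
  live L3: ∅→∅
  live L4: {k,z}→{k,z}
  live L5: {s,z}→{z}
  live L6: ∅→{z}
  live L7: {z}→∅

Interfere edges:
  k — {s,z}
  p — {z}
  s — {k,z}
  z — {k,p,s}

Chromatic number:
  {k,s,z} pairwise interfere (3-clique) ⇒ χ ≥ 3
  assign k→R1 p→R1 s→R2 z→R0 — no edge inside a register ⇒ χ ≤ 3
  χ = 3

Answer: 3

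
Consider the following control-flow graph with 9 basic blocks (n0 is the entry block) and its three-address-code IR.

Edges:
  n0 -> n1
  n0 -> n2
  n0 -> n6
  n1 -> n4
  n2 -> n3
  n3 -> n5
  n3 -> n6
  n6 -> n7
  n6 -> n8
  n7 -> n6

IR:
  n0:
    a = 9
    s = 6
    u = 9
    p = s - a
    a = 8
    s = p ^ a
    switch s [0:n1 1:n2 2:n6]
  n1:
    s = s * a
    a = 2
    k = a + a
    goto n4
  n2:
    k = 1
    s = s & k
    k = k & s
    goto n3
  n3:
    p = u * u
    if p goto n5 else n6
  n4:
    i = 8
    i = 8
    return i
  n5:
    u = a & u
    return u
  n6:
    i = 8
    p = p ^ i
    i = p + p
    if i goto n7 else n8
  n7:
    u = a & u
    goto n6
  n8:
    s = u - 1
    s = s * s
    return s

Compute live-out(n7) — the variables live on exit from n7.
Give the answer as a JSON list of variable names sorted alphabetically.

Answer: ["a", "p", "u"]

Working:
def/use:
  n0: {a,p,s,u} / ∅
  n1: {a,k,s} / {a,s}
  n2: {k,s} / {s}
  n3: {p} / {u}
  n4: {i} / ∅
  n5: {u} / {a,u}
  n6: {i,p} / {p}
  n7: {u} / {a,u}
  n8: {s} / {u}

Liveness:
  live n0: ∅→{a,p,s,u}
  live n1: {a,s}→∅
  live n2: {a,s,u}→{a,u}
  live n3: {a,u}→{a,p,u}
  live n4: ∅→∅
  live n5: {a,u}→∅
  live n6: {a,p,u}→{a,p,u}
  live n7: {a,p,u}→{a,p,u}
  live n8: {u}→∅

live-out(n7) = ["a", "p", "u"]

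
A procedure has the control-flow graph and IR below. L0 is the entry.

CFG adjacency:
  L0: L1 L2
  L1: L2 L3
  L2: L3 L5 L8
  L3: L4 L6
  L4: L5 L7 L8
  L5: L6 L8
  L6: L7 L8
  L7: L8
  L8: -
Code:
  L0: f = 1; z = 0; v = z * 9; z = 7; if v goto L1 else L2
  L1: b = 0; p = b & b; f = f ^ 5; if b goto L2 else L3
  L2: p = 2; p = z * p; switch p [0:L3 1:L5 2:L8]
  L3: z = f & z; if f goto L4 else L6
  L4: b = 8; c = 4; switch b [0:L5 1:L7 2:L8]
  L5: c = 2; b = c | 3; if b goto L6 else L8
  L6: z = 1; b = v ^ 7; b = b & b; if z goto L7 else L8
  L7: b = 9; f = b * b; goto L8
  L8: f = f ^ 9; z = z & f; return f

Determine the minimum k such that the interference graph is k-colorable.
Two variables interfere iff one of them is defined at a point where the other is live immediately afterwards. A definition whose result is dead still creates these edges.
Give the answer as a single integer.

Per-block:
  L0: {f,v,z} / ∅
  L1: {b,f,p} / {f}
  L2: {p} / {z}
  L3: {z} / {f,z}
  L4: {b,c} / ∅
  L5: {b,c} / ∅
  L6: {b,z} / {v}
  L7: {b,f} / ∅
  L8: {f,z} / {f,z}

Liveness:
  L0: in=∅ out={f,v,z}
  L1: in={f,v,z} out={f,v,z}
  L2: in={f,v,z} out={f,v,z}
  L3: in={f,v,z} out={f,v,z}
  L4: in={f,v,z} out={f,v,z}
  L5: in={f,v,z} out={f,v,z}
  L6: in={f,v} out={f,z}
  L7: in={z} out={f,z}
  L8: in={f,z} out=∅

Interference:
  b: {c,f,p,v,z}
  c: {b,f,v,z}
  f: {b,c,p,v,z}
  p: {b,f,v,z}
  v: {b,c,f,p,z}
  z: {b,c,f,p,v}

Chromatic number:
  {b,c,f,v,z} pairwise interfere (5-clique) ⇒ χ ≥ 5
  assign b→r0 c→r4 f→r1 p→r4 v→r2 z→r3 — no edge inside a register ⇒ χ ≤ 5
  χ = 5

Answer: 5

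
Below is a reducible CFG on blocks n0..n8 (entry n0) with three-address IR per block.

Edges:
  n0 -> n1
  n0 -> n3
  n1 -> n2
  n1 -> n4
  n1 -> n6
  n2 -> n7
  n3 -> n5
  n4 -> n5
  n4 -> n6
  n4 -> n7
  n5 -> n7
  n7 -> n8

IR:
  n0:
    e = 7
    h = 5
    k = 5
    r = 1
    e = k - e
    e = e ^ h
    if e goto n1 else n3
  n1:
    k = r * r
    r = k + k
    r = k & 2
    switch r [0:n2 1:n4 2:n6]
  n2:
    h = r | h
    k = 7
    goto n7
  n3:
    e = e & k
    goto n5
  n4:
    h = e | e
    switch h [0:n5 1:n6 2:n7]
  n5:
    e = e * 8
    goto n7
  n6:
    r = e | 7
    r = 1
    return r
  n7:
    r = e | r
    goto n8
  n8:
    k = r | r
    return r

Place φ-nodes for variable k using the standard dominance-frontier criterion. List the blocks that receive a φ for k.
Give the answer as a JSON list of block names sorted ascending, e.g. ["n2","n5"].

idom tree: n1←n0 n2←n1 n3←n0 n4←n1 n5←n0 n6←n1 n7←n0 n8←n7
Join-block Dom:
  n5: preds {n3,n4}: {n0,n3} ∩ {n0,n1,n4} = {n0}; idom=n0
  n6: preds {n1,n4}: {n0,n1} ∩ {n0,n1,n4} = {n0,n1}; idom=n1
  n7: preds {n2,n4,n5}: {n0,n1,n2} ∩ {n0,n1,n4} ∩ {n0,n5} = {n0}; idom=n0

Frontier:
  n5←n3: walk n3 to n0
  n5←n4: walk n4→n1 to n0
  n6←n1: walk · to n1
  n6←n4: walk n4 to n1
  n7←n2: walk n2→n1 to n0
  n7←n4: walk n4→n1 to n0
  n7←n5: walk n5 to n0
  DF(n0)=∅
  DF(n1)={n5,n7}
  DF(n2)={n7}
  DF(n3)={n5}
  DF(n4)={n5,n6,n7}
  DF(n5)={n7}
  DF(n6)=∅
  DF(n7)=∅
  DF(n8)=∅

φ for k: defs {n0,n1,n2,n8}
  DF⁺ = {n5,n7}

Answer: ["n5", "n7"]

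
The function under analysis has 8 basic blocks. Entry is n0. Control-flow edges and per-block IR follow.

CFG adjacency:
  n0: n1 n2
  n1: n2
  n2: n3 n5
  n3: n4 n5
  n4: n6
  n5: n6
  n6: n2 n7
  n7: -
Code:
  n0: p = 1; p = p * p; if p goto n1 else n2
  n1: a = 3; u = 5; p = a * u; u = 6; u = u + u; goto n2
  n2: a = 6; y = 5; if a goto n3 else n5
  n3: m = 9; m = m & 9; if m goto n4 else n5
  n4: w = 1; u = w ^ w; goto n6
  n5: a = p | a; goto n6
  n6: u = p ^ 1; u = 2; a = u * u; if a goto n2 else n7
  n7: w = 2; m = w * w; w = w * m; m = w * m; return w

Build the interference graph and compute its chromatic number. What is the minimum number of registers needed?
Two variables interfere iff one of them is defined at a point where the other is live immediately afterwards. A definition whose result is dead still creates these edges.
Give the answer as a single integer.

Per-block:
  n0: {p} / ∅
  n1: {a,p,u} / ∅
  n2: {a,y} / ∅
  n3: {m} / ∅
  n4: {u,w} / ∅
  n5: {a} / {a,p}
  n6: {a,u} / {p}
  n7: {m,w} / ∅

Liveness:
  n0: in=∅ out={p}
  n1: in=∅ out={p}
  n2: in={p} out={a,p}
  n3: in={a,p} out={a,p}
  n4: in={p} out={p}
  n5: in={a,p} out={p}
  n6: in={p} out={p}
  n7: in=∅ out=∅

Interfere edges:
  a: {m,p,u,y}
  m: {a,p,w}
  p: {a,m,u,w,y}
  u: {a,p}
  w: {m,p}
  y: {a,p}

Chromatic number:
  clique {a,m,p} ⇒ need ≥ 3
  assign a→r1 m→r2 p→r0 u→r2 w→r1 y→r2 — no edge inside a register ⇒ χ ≤ 3
  χ = 3

Answer: 3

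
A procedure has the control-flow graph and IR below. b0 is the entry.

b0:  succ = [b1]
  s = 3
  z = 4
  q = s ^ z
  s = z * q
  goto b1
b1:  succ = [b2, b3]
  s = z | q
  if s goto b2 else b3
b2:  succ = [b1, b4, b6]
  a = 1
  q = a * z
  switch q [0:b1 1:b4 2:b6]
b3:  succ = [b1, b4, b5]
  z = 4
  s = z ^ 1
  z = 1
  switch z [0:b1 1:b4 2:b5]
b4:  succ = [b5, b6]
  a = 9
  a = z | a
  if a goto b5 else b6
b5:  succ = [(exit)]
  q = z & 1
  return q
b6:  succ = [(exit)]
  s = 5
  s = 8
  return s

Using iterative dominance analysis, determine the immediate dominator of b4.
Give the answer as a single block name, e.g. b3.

idom tree: b1←b0 b2←b1 b3←b1 b4←b1 b5←b1 b6←b1
Join-block Dom:
  b1: preds {b0,b2,b3}: {b0} ∩ {b0,b1,b2} ∩ {b0,b1,b3} = {b0}; idom=b0
  b4: preds {b2,b3}: {b0,b1,b2} ∩ {b0,b1,b3} = {b0,b1}; idom=b1
  b5: preds {b3,b4}: {b0,b1,b3} ∩ {b0,b1,b4} = {b0,b1}; idom=b1
  b6: preds {b2,b4}: {b0,b1,b2} ∩ {b0,b1,b4} = {b0,b1}; idom=b1

idom(b4) = b1

Answer: b1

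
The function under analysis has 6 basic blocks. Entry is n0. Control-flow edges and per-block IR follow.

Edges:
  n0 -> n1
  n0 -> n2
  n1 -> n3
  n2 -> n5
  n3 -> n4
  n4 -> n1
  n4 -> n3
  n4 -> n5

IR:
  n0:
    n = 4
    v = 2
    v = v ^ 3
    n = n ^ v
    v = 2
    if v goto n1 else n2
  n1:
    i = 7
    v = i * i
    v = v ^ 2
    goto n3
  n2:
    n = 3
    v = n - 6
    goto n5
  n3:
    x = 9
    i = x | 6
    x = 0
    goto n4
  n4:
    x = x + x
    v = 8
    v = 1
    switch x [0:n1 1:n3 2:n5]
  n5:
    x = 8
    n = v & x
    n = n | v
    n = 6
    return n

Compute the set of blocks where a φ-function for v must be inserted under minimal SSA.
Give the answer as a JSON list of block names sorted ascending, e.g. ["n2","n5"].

Answer: ["n1", "n3", "n5"]

Analysis:
idom tree: n1←n0 n2←n0 n3←n1 n4←n3 n5←n0
Dom at joins:
  n1: preds {n0,n4}: {n0} ∩ {n0,n1,n3,n4} = {n0}; idom=n0
  n3: preds {n1,n4}: {n0,n1} ∩ {n0,n1,n3,n4} = {n0,n1}; idom=n1
  n5: preds {n2,n4}: {n0,n2} ∩ {n0,n1,n3,n4} = {n0}; idom=n0

DF derivation:
  n1←n0: walk · to n0
  n1←n4: walk n4→n3→n1 to n0
  n3←n1: walk · to n1
  n3←n4: walk n4→n3 to n1
  n5←n2: walk n2 to n0
  n5←n4: walk n4→n3→n1 to n0
  n0 → ∅
  n1 → {n1,n5}
  n2 → {n5}
  n3 → {n1,n3,n5}
  n4 → {n1,n3,n5}
  n5 → ∅

φ for v: defs {n0,n1,n2,n4}
  DF⁺ = {n1,n3,n5}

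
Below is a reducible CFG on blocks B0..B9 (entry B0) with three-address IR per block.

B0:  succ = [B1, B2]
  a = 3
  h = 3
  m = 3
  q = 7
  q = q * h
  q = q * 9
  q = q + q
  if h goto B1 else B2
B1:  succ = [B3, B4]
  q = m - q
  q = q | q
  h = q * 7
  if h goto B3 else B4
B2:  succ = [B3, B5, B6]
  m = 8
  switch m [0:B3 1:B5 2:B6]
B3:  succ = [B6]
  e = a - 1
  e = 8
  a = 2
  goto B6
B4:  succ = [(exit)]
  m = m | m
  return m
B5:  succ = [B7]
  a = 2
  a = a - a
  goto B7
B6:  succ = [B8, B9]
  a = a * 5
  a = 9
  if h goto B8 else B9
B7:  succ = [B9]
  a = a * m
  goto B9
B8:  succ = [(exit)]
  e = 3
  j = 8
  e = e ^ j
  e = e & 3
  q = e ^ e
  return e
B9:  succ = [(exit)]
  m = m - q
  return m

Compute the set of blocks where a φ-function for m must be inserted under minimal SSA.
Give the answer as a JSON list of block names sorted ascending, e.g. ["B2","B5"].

idom tree: B1←B0 B2←B0 B3←B0 B4←B1 B5←B2 B6←B0 B7←B5 B8←B6 B9←B0
Join-block Dom:
  B3: preds {B1,B2}: {B0,B1} ∩ {B0,B2} = {B0}; idom=B0
  B6: preds {B2,B3}: {B0,B2} ∩ {B0,B3} = {B0}; idom=B0
  B9: preds {B6,B7}: {B0,B6} ∩ {B0,B2,B5,B7} = {B0}; idom=B0

DF derivation:
  join B3 pred B1: B1 stop@B0
  join B3 pred B2: B2 stop@B0
  join B6 pred B2: B2 stop@B0
  join B6 pred B3: B3 stop@B0
  join B9 pred B6: B6 stop@B0
  join B9 pred B7: B7→B5→B2 stop@B0
  B0 → ∅
  B1 → {B3}
  B2 → {B3,B6,B9}
  B3 → {B6}
  B4 → ∅
  B5 → {B9}
  B6 → {B9}
  B7 → {B9}
  B8 → ∅
  B9 → ∅

φ for m: defs {B0,B2,B4,B9}
  DF⁺ = {B3,B6,B9}

Answer: ["B3", "B6", "B9"]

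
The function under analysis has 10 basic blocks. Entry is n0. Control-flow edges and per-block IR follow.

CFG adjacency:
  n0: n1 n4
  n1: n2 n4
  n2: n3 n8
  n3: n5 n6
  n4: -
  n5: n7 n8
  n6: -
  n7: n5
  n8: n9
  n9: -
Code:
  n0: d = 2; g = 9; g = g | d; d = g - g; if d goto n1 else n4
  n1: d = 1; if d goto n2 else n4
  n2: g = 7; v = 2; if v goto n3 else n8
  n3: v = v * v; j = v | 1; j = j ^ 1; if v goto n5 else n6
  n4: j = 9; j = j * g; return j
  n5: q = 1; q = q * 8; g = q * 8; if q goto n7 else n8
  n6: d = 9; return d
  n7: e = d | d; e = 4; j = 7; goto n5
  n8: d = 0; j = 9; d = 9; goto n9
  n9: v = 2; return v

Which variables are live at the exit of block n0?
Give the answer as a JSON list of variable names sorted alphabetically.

Answer: ["g"]

Working:
Block summaries:
  n0: {d,g} / ∅
  n1: {d} / ∅
  n2: {g,v} / ∅
  n3: {j,v} / {v}
  n4: {j} / {g}
  n5: {g,q} / ∅
  n6: {d} / ∅
  n7: {e,j} / {d}
  n8: {d,j} / ∅
  n9: {v} / ∅

Backward fixpoint:
  n0 li=∅ lo={g}
  n1 li={g} lo={d,g}
  n2 li={d} lo={d,v}
  n3 li={d,v} lo={d}
  n4 li={g} lo=∅
  n5 li={d} lo={d}
  n6 li=∅ lo=∅
  n7 li={d} lo={d}
  n8 li=∅ lo=∅
  n9 li=∅ lo=∅

live-out(n0) = ["g"]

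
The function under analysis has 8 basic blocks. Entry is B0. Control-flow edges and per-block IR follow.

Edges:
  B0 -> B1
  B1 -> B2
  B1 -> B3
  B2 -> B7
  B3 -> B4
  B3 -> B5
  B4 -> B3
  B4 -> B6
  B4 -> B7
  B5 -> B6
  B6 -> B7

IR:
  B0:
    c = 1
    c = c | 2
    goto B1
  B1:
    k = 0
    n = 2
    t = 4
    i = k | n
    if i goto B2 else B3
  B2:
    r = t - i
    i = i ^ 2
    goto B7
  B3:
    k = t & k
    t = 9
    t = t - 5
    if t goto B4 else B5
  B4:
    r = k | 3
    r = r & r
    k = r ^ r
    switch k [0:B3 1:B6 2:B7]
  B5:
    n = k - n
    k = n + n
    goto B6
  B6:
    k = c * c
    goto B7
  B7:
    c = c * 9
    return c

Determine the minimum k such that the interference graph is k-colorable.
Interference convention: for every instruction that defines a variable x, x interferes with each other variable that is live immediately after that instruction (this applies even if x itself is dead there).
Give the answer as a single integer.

Answer: 5

Analysis:
Per-block:
  B0: def={c} ue=∅
  B1: def={i,k,n,t} ue=∅
  B2: def={i,r} ue={i,t}
  B3: def={k,t} ue={k,t}
  B4: def={k,r} ue={k}
  B5: def={k,n} ue={k,n}
  B6: def={k} ue={c}
  B7: def={c} ue={c}

Backward fixpoint:
  B0: in=∅ out={c}
  B1: in={c} out={c,i,k,n,t}
  B2: in={c,i,t} out={c}
  B3: in={c,k,n,t} out={c,k,n,t}
  B4: in={c,k,n,t} out={c,k,n,t}
  B5: in={c,k,n} out={c}
  B6: in={c} out={c}
  B7: in={c} out=∅

Conflict graph:
  c — {i,k,n,r,t}
  i — {c,k,n,r,t}
  k — {c,i,n,t}
  n — {c,i,k,r,t}
  r — {c,i,n,t}
  t — {c,i,k,n,r}

Chromatic number:
  {c,i,k,n,t} pairwise interfere (5-clique) ⇒ χ ≥ 5
  5-colouring: r0={c}  r1={i}  r2={n}  r3={t}  r4={k,r}
  χ = 5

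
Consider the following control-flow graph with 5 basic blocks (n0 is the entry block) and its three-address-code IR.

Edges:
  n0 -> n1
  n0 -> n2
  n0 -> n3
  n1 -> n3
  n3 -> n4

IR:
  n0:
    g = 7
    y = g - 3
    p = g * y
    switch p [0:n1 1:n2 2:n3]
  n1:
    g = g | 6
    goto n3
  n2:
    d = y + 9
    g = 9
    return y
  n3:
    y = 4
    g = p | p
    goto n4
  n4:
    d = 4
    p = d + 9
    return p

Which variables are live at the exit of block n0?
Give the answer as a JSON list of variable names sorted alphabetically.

def/use:
  n0 def {g,p,y} use ∅
  n1 def {g} use {g}
  n2 def {d,g} use {y}
  n3 def {g,y} use {p}
  n4 def {d,p} use ∅

Backward fixpoint:
  n0: in=∅ out={g,p,y}
  n1: in={g,p} out={p}
  n2: in={y} out=∅
  n3: in={p} out=∅
  n4: in=∅ out=∅

live-out(n0) = ["g", "p", "y"]

Answer: ["g", "p", "y"]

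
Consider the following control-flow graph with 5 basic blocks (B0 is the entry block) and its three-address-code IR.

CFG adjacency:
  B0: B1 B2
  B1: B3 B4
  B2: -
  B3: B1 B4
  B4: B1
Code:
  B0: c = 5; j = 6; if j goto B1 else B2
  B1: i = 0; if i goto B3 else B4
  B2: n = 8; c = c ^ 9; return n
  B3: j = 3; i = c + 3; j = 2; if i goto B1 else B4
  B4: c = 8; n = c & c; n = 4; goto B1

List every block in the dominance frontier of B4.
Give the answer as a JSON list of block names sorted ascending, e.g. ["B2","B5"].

Answer: ["B1"]

Derivation:
idom tree: B1←B0 B2←B0 B3←B1 B4←B1
Dom at joins:
  B1: preds {B0,B3,B4}: {B0} ∩ {B0,B1,B3} ∩ {B0,B1,B4} = {B0}; idom=B0
  B4: preds {B1,B3}: {B0,B1} ∩ {B0,B1,B3} = {B0,B1}; idom=B1

DF derivation:
  join B1 pred B0: · stop@B0
  join B1 pred B3: B3→B1 stop@B0
  join B1 pred B4: B4→B1 stop@B0
  join B4 pred B1: · stop@B1
  join B4 pred B3: B3 stop@B1
  B0: DF=∅
  B1: DF={B1}
  B2: DF=∅
  B3: DF={B1,B4}
  B4: DF={B1}

DF(B4) = ["B1"]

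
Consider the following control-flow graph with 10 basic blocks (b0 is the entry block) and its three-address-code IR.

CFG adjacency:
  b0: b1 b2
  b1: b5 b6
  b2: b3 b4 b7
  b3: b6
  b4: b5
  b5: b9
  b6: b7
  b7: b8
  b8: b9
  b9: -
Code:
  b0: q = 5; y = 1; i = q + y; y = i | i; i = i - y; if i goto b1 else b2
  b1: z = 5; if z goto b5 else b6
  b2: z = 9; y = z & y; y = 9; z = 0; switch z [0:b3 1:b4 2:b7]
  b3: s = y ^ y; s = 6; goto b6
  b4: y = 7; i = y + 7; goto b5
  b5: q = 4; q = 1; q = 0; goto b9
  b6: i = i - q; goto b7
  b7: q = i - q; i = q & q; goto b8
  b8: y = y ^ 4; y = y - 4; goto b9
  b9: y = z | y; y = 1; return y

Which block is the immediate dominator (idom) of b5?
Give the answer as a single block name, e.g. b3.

idom tree: b1←b0 b2←b0 b3←b2 b4←b2 b5←b0 b6←b0 b7←b0 b8←b7 b9←b0
Dom at joins:
  b5: preds {b1,b4}: {b0,b1} ∩ {b0,b2,b4} = {b0}; idom=b0
  b6: preds {b1,b3}: {b0,b1} ∩ {b0,b2,b3} = {b0}; idom=b0
  b7: preds {b2,b6}: {b0,b2} ∩ {b0,b6} = {b0}; idom=b0
  b9: preds {b5,b8}: {b0,b5} ∩ {b0,b7,b8} = {b0}; idom=b0

idom(b5) = b0

Answer: b0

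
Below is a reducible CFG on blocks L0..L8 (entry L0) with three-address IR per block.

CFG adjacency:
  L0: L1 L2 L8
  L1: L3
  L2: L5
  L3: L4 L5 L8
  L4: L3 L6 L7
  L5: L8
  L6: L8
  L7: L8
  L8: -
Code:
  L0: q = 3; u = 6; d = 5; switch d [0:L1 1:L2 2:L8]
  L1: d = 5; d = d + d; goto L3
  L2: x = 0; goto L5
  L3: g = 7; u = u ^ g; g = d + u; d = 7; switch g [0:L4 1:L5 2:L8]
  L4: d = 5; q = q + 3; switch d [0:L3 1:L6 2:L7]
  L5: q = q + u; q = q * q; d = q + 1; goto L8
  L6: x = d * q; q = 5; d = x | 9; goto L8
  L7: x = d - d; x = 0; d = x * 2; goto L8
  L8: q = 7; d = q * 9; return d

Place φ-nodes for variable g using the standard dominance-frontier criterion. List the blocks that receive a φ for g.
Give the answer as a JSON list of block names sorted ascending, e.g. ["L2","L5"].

idom tree: L1←L0 L2←L0 L3←L1 L4←L3 L5←L0 L6←L4 L7←L4 L8←L0
Join-block Dom:
  L3: preds {L1,L4}: {L0,L1} ∩ {L0,L1,L3,L4} = {L0,L1}; idom=L1
  L5: preds {L2,L3}: {L0,L2} ∩ {L0,L1,L3} = {L0}; idom=L0
  L8: preds {L0,L3,L5,L6,L7}: {L0} ∩ {L0,L1,L3} ∩ {L0,L5} ∩ {L0,L1,L3,L4,L6} ∩ {L0,L1,L3,L4,L7} = {L0}; idom=L0

Frontier:
  L3←L1: walk · to L1
  L3←L4: walk L4→L3 to L1
  L5←L2: walk L2 to L0
  L5←L3: walk L3→L1 to L0
  L8←L0: walk · to L0
  L8←L3: walk L3→L1 to L0
  L8←L5: walk L5 to L0
  L8←L6: walk L6→L4→L3→L1 to L0
  L8←L7: walk L7→L4→L3→L1 to L0
  DF(L0)=∅
  DF(L1)={L5,L8}
  DF(L2)={L5}
  DF(L3)={L3,L5,L8}
  DF(L4)={L3,L8}
  DF(L5)={L8}
  DF(L6)={L8}
  DF(L7)={L8}
  DF(L8)=∅

φ for g: defs {L3}
  DF⁺ = {L3,L5,L8}

Answer: ["L3", "L5", "L8"]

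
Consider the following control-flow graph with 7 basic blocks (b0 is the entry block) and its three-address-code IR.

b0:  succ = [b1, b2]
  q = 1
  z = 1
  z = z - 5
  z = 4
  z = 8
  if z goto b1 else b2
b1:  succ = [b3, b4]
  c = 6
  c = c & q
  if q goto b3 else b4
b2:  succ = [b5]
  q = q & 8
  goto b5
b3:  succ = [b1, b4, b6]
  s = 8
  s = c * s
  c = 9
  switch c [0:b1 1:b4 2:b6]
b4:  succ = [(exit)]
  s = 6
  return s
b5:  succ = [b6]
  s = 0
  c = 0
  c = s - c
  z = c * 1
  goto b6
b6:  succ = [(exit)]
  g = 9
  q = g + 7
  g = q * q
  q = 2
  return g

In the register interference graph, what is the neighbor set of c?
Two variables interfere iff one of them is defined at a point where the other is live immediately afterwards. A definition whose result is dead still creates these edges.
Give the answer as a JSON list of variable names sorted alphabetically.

def/use:
  b0: def={q,z} ue=∅
  b1: def={c} ue={q}
  b2: def={q} ue={q}
  b3: def={c,s} ue={c}
  b4: def={s} ue=∅
  b5: def={c,s,z} ue=∅
  b6: def={g,q} ue=∅

Backward fixpoint:
  b0 li=∅ lo={q}
  b1 li={q} lo={c,q}
  b2 li={q} lo=∅
  b3 li={c,q} lo={q}
  b4 li=∅ lo=∅
  b5 li=∅ lo=∅
  b6 li=∅ lo=∅

Interfere edges:
  c — {q,s}
  g — {q}
  q — {c,g,s,z}
  s — {c,q}
  z — {q}

N(c) = ["q", "s"]

Answer: ["q", "s"]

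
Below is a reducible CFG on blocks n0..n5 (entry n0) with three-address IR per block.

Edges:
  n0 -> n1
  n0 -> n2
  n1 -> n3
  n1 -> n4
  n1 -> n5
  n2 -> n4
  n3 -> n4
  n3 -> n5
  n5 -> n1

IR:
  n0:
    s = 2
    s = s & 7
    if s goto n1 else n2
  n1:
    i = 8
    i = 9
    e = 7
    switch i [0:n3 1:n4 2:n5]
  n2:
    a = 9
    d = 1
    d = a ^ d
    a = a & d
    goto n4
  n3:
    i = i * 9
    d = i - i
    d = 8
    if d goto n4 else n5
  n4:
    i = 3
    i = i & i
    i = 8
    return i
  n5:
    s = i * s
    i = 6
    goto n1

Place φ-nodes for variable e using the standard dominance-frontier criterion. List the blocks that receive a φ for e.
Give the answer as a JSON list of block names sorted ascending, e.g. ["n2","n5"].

idom tree: n1←n0 n2←n0 n3←n1 n4←n0 n5←n1
Join-block Dom:
  n1: preds {n0,n5}: {n0} ∩ {n0,n1,n5} = {n0}; idom=n0
  n4: preds {n1,n2,n3}: {n0,n1} ∩ {n0,n2} ∩ {n0,n1,n3} = {n0}; idom=n0
  n5: preds {n1,n3}: {n0,n1} ∩ {n0,n1,n3} = {n0,n1}; idom=n1

Frontier:
  n1←n0: walk · to n0
  n1←n5: walk n5→n1 to n0
  n4←n1: walk n1 to n0
  n4←n2: walk n2 to n0
  n4←n3: walk n3→n1 to n0
  n5←n1: walk · to n1
  n5←n3: walk n3 to n1
  n0: DF=∅
  n1: DF={n1,n4}
  n2: DF={n4}
  n3: DF={n4,n5}
  n4: DF=∅
  n5: DF={n1}

φ for e: defs {n1}
  DF⁺ = {n1,n4}

Answer: ["n1", "n4"]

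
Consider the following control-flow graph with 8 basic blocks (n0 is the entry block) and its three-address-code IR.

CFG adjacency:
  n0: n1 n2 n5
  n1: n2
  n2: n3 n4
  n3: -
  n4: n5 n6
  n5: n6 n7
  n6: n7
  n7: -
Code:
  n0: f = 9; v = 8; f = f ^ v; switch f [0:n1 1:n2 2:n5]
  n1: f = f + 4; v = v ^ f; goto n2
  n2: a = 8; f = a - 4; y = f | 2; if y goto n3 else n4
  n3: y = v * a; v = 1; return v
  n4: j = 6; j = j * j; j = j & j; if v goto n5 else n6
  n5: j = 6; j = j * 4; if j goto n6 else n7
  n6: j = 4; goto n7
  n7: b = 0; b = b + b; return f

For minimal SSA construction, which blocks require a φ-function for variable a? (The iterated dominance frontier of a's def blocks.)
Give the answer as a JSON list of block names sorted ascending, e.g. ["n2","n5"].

Answer: ["n5", "n6", "n7"]

Working:
idom tree: n1←n0 n2←n0 n3←n2 n4←n2 n5←n0 n6←n0 n7←n0
Dom∩ at merges:
  n2: preds {n0,n1}: {n0} ∩ {n0,n1} = {n0}; idom=n0
  n5: preds {n0,n4}: {n0} ∩ {n0,n2,n4} = {n0}; idom=n0
  n6: preds {n4,n5}: {n0,n2,n4} ∩ {n0,n5} = {n0}; idom=n0
  n7: preds {n5,n6}: {n0,n5} ∩ {n0,n6} = {n0}; idom=n0

DF walk-up:
  join n2 pred n0: · stop@n0
  join n2 pred n1: n1 stop@n0
  join n5 pred n0: · stop@n0
  join n5 pred n4: n4→n2 stop@n0
  join n6 pred n4: n4→n2 stop@n0
  join n6 pred n5: n5 stop@n0
  join n7 pred n5: n5 stop@n0
  join n7 pred n6: n6 stop@n0
  n0 → ∅
  n1 → {n2}
  n2 → {n5,n6}
  n3 → ∅
  n4 → {n5,n6}
  n5 → {n6,n7}
  n6 → {n7}
  n7 → ∅

φ for a: defs {n2}
  DF⁺ = {n5,n6,n7}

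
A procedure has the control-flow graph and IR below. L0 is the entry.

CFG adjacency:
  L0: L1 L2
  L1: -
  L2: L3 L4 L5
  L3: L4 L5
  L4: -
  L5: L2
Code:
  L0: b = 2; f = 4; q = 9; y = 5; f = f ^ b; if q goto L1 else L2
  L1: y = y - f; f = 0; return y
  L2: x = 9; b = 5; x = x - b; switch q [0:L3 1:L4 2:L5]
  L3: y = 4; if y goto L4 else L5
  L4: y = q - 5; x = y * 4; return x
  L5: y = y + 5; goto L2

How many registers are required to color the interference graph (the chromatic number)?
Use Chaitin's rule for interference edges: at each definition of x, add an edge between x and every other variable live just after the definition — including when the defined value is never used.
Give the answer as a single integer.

Answer: 4

Working:
def/use:
  L0 def {b,f,q,y} use ∅
  L1 def {f,y} use {f,y}
  L2 def {b,x} use {q}
  L3 def {y} use ∅
  L4 def {x,y} use {q}
  L5 def {y} use {y}

Live sets:
  live L0: ∅→{f,q,y}
  live L1: {f,y}→∅
  live L2: {q,y}→{q,y}
  live L3: {q}→{q,y}
  live L4: {q}→∅
  live L5: {q,y}→{q,y}

Conflict graph:
  b — {f,q,x,y}
  f — {b,q,y}
  q — {b,f,x,y}
  x — {b,q,y}
  y — {b,f,q,x}

Colouring:
  lower bound: {b,f,q,y} mutually conflict ⇒ χ ≥ 4
  4-colouring: c0={b}  c1={q}  c2={y}  c3={f,x}
  χ = 4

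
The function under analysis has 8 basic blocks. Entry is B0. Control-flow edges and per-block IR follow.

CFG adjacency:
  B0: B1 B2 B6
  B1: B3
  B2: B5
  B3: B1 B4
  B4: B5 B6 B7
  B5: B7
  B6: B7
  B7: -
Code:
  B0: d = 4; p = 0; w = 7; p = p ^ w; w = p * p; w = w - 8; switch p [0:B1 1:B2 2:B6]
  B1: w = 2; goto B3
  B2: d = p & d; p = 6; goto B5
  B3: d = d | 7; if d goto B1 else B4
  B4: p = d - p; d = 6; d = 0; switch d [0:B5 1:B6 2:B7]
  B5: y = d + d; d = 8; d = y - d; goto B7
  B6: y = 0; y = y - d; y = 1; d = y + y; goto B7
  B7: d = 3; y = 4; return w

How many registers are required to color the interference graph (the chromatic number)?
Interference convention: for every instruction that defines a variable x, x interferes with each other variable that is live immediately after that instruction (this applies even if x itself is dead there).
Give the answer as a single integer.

def/use:
  B0: def={d,p,w} ue=∅
  B1: def={w} ue=∅
  B2: def={d,p} ue={d,p}
  B3: def={d} ue={d}
  B4: def={d,p} ue={d,p}
  B5: def={d,y} ue={d}
  B6: def={d,y} ue={d}
  B7: def={d,y} ue={w}

Backward fixpoint:
  B0: in=∅ out={d,p,w}
  B1: in={d,p} out={d,p,w}
  B2: in={d,p,w} out={d,w}
  B3: in={d,p,w} out={d,p,w}
  B4: in={d,p,w} out={d,w}
  B5: in={d,w} out={w}
  B6: in={d,w} out={w}
  B7: in={w} out=∅

Conflict graph:
  d: {p,w,y}
  p: {d,w}
  w: {d,p,y}
  y: {d,w}

Chromatic number:
  {d,p,w} pairwise interfere (3-clique) ⇒ χ ≥ 3
  assign d→r0 p→r2 w→r1 y→r2 — no edge inside a register ⇒ χ ≤ 3
  χ = 3

Answer: 3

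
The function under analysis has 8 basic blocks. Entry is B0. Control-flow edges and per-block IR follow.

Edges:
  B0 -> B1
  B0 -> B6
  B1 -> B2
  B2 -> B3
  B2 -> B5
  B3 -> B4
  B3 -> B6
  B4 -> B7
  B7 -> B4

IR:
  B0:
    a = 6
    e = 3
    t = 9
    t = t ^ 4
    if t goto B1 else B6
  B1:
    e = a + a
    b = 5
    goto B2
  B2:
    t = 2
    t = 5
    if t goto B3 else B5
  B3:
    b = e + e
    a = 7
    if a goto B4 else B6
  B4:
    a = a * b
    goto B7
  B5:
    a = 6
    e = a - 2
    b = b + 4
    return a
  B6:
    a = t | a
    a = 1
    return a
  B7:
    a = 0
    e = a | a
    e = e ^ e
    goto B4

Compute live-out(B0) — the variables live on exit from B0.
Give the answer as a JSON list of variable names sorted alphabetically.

Block summaries:
  B0 def {a,e,t} use ∅
  B1 def {b,e} use {a}
  B2 def {t} use ∅
  B3 def {a,b} use {e}
  B4 def {a} use {a,b}
  B5 def {a,b,e} use {b}
  B6 def {a} use {a,t}
  B7 def {a,e} use ∅

Live sets:
  B0: in=∅ out={a,t}
  B1: in={a} out={b,e}
  B2: in={b,e} out={b,e,t}
  B3: in={e,t} out={a,b,t}
  B4: in={a,b} out={b}
  B5: in={b} out=∅
  B6: in={a,t} out=∅
  B7: in={b} out={a,b}

live-out(B0) = ["a", "t"]

Answer: ["a", "t"]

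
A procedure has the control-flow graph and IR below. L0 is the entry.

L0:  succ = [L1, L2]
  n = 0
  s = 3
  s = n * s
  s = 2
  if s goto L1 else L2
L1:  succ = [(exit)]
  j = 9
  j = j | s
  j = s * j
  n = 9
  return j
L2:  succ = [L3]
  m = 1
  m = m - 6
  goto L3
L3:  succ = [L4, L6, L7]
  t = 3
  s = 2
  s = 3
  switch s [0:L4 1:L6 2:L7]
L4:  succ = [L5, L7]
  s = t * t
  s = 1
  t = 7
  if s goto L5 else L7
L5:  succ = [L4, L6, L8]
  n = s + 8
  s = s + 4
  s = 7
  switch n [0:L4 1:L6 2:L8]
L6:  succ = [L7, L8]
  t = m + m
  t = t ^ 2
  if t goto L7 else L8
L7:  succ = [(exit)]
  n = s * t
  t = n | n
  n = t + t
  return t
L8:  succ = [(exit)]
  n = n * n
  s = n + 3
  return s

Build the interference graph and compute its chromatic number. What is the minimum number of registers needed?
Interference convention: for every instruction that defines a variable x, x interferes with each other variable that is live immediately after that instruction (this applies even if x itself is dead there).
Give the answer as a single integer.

Answer: 4

Analysis:
Per-block:
  L0: {n,s} / ∅
  L1: {j,n} / {s}
  L2: {m} / ∅
  L3: {s,t} / ∅
  L4: {s,t} / {t}
  L5: {n,s} / {s}
  L6: {t} / {m}
  L7: {n,t} / {s,t}
  L8: {n,s} / {n}

Liveness:
  live L0: ∅→{n,s}
  live L1: {s}→∅
  live L2: {n}→{m,n}
  live L3: {m,n}→{m,n,s,t}
  live L4: {m,t}→{m,s,t}
  live L5: {m,s,t}→{m,n,s,t}
  live L6: {m,n,s}→{n,s,t}
  live L7: {s,t}→∅
  live L8: {n}→∅

Conflict graph:
  j: {n,s}
  m: {n,s,t}
  n: {j,m,s,t}
  s: {j,m,n,t}
  t: {m,n,s}

Colouring:
  lower bound: {m,n,s,t} mutually conflict ⇒ χ ≥ 4
  4-colouring: R0={n}  R1={s}  R2={j,m}  R3={t}
  χ = 4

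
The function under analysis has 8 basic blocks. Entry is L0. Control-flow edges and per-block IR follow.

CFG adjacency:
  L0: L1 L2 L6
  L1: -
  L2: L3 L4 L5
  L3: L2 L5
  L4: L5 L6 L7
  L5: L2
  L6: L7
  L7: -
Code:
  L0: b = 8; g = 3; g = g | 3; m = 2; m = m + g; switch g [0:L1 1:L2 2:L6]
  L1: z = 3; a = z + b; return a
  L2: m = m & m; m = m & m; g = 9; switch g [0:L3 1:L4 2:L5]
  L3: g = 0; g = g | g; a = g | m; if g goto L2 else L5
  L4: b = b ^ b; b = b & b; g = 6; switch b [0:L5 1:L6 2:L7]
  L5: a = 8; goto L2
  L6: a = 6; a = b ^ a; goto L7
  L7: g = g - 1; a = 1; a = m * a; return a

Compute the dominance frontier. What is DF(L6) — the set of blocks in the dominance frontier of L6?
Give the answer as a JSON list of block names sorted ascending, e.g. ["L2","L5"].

idom tree: L1←L0 L2←L0 L3←L2 L4←L2 L5←L2 L6←L0 L7←L0
Join-block Dom:
  L2: preds {L0,L3,L5}: {L0} ∩ {L0,L2,L3} ∩ {L0,L2,L5} = {L0}; idom=L0
  L5: preds {L2,L3,L4}: {L0,L2} ∩ {L0,L2,L3} ∩ {L0,L2,L4} = {L0,L2}; idom=L2
  L6: preds {L0,L4}: {L0} ∩ {L0,L2,L4} = {L0}; idom=L0
  L7: preds {L4,L6}: {L0,L2,L4} ∩ {L0,L6} = {L0}; idom=L0

DF derivation:
  join L2 pred L0: · stop@L0
  join L2 pred L3: L3→L2 stop@L0
  join L2 pred L5: L5→L2 stop@L0
  join L5 pred L2: · stop@L2
  join L5 pred L3: L3 stop@L2
  join L5 pred L4: L4 stop@L2
  join L6 pred L0: · stop@L0
  join L6 pred L4: L4→L2 stop@L0
  join L7 pred L4: L4→L2 stop@L0
  join L7 pred L6: L6 stop@L0
  L0 → ∅
  L1 → ∅
  L2 → {L2,L6,L7}
  L3 → {L2,L5}
  L4 → {L5,L6,L7}
  L5 → {L2}
  L6 → {L7}
  L7 → ∅

DF(L6) = ["L7"]

Answer: ["L7"]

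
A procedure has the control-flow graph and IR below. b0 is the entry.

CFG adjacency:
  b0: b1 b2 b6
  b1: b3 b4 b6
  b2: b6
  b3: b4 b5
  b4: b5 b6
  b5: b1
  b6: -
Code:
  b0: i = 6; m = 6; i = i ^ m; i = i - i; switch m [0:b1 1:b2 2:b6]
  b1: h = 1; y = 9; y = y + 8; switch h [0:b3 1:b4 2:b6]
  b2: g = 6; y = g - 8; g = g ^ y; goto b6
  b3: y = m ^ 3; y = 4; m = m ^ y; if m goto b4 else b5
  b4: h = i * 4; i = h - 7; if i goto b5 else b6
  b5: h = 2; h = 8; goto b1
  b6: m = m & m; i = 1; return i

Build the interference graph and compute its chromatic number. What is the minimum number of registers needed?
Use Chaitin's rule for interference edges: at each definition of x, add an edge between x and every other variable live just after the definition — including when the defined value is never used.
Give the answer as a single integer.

Block summaries:
  b0: def={i,m} ue=∅
  b1: def={h,y} ue=∅
  b2: def={g,y} ue=∅
  b3: def={m,y} ue={m}
  b4: def={h,i} ue={i}
  b5: def={h} ue=∅
  b6: def={i,m} ue={m}

Liveness:
  b0 li=∅ lo={i,m}
  b1 li={i,m} lo={i,m}
  b2 li={m} lo={m}
  b3 li={i,m} lo={i,m}
  b4 li={i,m} lo={i,m}
  b5 li={i,m} lo={i,m}
  b6 li={m} lo=∅

Interference:
  g: {m,y}
  h: {i,m,y}
  i: {h,m,y}
  m: {g,h,i,y}
  y: {g,h,i,m}

Colouring:
  {h,i,m,y} pairwise interfere (4-clique) ⇒ χ ≥ 4
  assign g→r2 h→r2 i→r3 m→r0 y→r1 — no edge inside a register ⇒ χ ≤ 4
  χ = 4

Answer: 4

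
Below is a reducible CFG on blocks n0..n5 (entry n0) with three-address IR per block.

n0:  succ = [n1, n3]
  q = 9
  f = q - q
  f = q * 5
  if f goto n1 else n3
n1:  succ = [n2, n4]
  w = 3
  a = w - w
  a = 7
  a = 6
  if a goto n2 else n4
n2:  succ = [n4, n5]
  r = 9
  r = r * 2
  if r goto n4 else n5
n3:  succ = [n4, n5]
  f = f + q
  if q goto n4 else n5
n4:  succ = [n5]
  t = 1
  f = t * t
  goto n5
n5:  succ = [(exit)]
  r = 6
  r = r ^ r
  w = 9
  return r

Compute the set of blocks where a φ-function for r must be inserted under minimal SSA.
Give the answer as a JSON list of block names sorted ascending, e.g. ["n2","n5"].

Answer: ["n4", "n5"]

Analysis:
idom tree: n1←n0 n2←n1 n3←n0 n4←n0 n5←n0
Dom at joins:
  n4: preds {n1,n2,n3}: {n0,n1} ∩ {n0,n1,n2} ∩ {n0,n3} = {n0}; idom=n0
  n5: preds {n2,n3,n4}: {n0,n1,n2} ∩ {n0,n3} ∩ {n0,n4} = {n0}; idom=n0

Frontier:
  n4←n1: walk n1 to n0
  n4←n2: walk n2→n1 to n0
  n4←n3: walk n3 to n0
  n5←n2: walk n2→n1 to n0
  n5←n3: walk n3 to n0
  n5←n4: walk n4 to n0
  n0: DF=∅
  n1: DF={n4,n5}
  n2: DF={n4,n5}
  n3: DF={n4,n5}
  n4: DF={n5}
  n5: DF=∅

φ for r: defs {n2,n5}
  DF⁺ = {n4,n5}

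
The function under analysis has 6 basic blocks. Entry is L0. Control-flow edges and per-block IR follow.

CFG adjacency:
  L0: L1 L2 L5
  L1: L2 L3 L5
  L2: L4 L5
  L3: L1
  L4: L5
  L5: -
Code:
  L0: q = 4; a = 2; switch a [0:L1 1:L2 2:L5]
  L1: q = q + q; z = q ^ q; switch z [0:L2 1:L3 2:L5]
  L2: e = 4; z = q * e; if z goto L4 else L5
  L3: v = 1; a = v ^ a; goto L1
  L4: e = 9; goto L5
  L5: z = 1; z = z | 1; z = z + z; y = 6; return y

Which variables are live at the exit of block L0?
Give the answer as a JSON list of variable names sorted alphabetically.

Block summaries:
  L0: {a,q} / ∅
  L1: {q,z} / {q}
  L2: {e,z} / {q}
  L3: {a,v} / {a}
  L4: {e} / ∅
  L5: {y,z} / ∅

Live sets:
  live L0: ∅→{a,q}
  live L1: {a,q}→{a,q}
  live L2: {q}→∅
  live L3: {a,q}→{a,q}
  live L4: ∅→∅
  live L5: ∅→∅

live-out(L0) = ["a", "q"]

Answer: ["a", "q"]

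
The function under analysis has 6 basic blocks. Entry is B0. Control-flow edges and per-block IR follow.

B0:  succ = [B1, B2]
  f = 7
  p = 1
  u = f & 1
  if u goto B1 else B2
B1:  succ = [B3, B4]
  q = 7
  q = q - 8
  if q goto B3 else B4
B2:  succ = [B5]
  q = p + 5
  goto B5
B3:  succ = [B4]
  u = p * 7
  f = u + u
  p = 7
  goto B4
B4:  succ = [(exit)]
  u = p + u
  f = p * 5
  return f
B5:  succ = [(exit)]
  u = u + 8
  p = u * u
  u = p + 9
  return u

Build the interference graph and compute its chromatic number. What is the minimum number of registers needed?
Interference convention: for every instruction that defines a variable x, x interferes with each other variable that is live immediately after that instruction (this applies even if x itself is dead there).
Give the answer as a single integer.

Per-block:
  B0: {f,p,u} / ∅
  B1: {q} / ∅
  B2: {q} / {p}
  B3: {f,p,u} / {p}
  B4: {f,u} / {p,u}
  B5: {p,u} / {u}

Live sets:
  B0: in=∅ out={p,u}
  B1: in={p,u} out={p,u}
  B2: in={p,u} out={u}
  B3: in={p} out={p,u}
  B4: in={p,u} out=∅
  B5: in={u} out=∅

Conflict graph:
  f: {p,u}
  p: {f,q,u}
  q: {p,u}
  u: {f,p,q}

Chromatic number:
  lower bound: {f,p,u} mutually conflict ⇒ χ ≥ 3
  3-colouring: R0={p}  R1={u}  R2={f,q}
  χ = 3

Answer: 3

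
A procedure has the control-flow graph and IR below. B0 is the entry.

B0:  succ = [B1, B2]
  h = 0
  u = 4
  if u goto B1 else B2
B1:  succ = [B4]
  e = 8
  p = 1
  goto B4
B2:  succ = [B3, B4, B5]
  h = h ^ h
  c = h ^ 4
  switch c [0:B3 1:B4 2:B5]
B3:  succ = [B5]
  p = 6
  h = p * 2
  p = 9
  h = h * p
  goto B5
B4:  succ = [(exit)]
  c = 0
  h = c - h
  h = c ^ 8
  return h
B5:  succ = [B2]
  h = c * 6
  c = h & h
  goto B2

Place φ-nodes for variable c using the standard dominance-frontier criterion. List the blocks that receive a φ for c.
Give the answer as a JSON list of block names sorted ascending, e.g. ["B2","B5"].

idom tree: B1←B0 B2←B0 B3←B2 B4←B0 B5←B2
Dom∩ at merges:
  B2: preds {B0,B5}: {B0} ∩ {B0,B2,B5} = {B0}; idom=B0
  B4: preds {B1,B2}: {B0,B1} ∩ {B0,B2} = {B0}; idom=B0
  B5: preds {B2,B3}: {B0,B2} ∩ {B0,B2,B3} = {B0,B2}; idom=B2

DF walk-up:
  B2←B0: walk · to B0
  B2←B5: walk B5→B2 to B0
  B4←B1: walk B1 to B0
  B4←B2: walk B2 to B0
  B5←B2: walk · to B2
  B5←B3: walk B3 to B2
  B0 → ∅
  B1 → {B4}
  B2 → {B2,B4}
  B3 → {B5}
  B4 → ∅
  B5 → {B2}

φ for c: defs {B2,B4,B5}
  DF⁺ = {B2,B4}

Answer: ["B2", "B4"]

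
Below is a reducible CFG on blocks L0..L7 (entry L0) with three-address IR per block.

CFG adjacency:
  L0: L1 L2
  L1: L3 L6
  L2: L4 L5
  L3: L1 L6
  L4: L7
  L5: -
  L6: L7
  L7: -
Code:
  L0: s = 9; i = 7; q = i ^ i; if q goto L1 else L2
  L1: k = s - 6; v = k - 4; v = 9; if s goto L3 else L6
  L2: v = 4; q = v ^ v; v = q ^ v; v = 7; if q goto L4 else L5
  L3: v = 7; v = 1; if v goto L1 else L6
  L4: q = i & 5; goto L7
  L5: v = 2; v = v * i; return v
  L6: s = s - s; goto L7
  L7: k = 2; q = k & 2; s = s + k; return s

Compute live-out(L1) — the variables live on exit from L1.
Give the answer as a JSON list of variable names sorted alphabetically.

Block summaries:
  L0 def {i,q,s} use ∅
  L1 def {k,v} use {s}
  L2 def {q,v} use ∅
  L3 def {v} use ∅
  L4 def {q} use {i}
  L5 def {v} use {i}
  L6 def {s} use {s}
  L7 def {k,q,s} use {s}

Live sets:
  L0 li=∅ lo={i,s}
  L1 li={s} lo={s}
  L2 li={i,s} lo={i,s}
  L3 li={s} lo={s}
  L4 li={i,s} lo={s}
  L5 li={i} lo=∅
  L6 li={s} lo={s}
  L7 li={s} lo=∅

live-out(L1) = ["s"]

Answer: ["s"]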